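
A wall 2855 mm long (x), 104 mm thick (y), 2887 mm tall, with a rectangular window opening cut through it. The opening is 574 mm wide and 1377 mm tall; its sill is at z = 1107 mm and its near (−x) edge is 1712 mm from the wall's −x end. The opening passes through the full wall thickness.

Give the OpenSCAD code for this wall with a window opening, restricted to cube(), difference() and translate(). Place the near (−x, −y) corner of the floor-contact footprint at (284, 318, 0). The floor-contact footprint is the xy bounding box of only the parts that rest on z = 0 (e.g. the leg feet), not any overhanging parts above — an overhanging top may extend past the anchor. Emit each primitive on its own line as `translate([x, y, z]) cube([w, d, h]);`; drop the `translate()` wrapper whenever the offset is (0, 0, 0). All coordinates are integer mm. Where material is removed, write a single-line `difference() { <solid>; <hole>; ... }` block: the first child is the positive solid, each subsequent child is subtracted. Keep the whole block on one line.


difference() { translate([284, 318, 0]) cube([2855, 104, 2887]); translate([1996, 318, 1107]) cube([574, 104, 1377]); }


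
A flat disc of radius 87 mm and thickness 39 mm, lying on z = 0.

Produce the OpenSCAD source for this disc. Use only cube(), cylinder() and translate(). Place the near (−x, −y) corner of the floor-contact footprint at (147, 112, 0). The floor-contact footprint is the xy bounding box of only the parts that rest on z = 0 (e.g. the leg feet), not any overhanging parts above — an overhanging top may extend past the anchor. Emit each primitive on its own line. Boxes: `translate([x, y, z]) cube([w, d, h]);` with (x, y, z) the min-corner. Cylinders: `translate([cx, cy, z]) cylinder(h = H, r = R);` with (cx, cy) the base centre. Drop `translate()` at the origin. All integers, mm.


translate([234, 199, 0]) cylinder(h = 39, r = 87);


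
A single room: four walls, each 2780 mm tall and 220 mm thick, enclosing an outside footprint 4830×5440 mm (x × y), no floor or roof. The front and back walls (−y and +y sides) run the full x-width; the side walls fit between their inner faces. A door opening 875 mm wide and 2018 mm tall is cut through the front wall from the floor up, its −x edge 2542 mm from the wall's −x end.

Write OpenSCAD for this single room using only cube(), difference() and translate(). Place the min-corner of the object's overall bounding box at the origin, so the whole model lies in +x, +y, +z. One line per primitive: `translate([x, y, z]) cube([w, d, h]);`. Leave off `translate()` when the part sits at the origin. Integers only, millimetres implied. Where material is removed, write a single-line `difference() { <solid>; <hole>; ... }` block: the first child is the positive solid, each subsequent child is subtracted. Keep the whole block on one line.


difference() { cube([4830, 220, 2780]); translate([2542, 0, 0]) cube([875, 220, 2018]); }
translate([0, 5220, 0]) cube([4830, 220, 2780]);
translate([0, 220, 0]) cube([220, 5000, 2780]);
translate([4610, 220, 0]) cube([220, 5000, 2780]);


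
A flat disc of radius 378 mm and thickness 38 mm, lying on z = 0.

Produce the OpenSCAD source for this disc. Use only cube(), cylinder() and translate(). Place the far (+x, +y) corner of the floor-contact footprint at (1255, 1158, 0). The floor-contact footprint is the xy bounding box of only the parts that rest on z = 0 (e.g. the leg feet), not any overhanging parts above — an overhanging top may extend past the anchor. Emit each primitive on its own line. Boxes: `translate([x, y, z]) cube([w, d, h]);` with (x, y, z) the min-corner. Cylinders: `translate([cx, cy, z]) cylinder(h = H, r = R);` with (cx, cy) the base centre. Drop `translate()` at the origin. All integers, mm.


translate([877, 780, 0]) cylinder(h = 38, r = 378);


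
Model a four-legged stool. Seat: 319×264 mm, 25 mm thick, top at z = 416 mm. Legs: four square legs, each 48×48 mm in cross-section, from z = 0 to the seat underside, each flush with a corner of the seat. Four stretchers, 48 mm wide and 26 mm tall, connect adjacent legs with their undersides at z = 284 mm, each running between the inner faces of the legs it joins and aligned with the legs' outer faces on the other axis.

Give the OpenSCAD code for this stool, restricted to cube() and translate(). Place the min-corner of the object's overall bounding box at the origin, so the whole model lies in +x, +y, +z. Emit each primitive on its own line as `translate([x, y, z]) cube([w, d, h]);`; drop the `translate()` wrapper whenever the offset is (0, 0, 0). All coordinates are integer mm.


translate([0, 0, 391]) cube([319, 264, 25]);
cube([48, 48, 391]);
translate([271, 0, 0]) cube([48, 48, 391]);
translate([0, 216, 0]) cube([48, 48, 391]);
translate([271, 216, 0]) cube([48, 48, 391]);
translate([48, 0, 284]) cube([223, 48, 26]);
translate([48, 216, 284]) cube([223, 48, 26]);
translate([0, 48, 284]) cube([48, 168, 26]);
translate([271, 48, 284]) cube([48, 168, 26]);


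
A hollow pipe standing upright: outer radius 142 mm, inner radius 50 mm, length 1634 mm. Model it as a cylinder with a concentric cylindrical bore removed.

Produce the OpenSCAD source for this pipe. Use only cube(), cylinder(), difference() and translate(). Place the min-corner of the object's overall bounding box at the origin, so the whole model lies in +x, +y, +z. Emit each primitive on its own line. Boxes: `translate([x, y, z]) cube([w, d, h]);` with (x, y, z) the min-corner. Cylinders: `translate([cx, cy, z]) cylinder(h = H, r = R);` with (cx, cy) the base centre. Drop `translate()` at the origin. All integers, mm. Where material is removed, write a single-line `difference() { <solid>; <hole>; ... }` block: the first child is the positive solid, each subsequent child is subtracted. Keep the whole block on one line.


difference() { translate([142, 142, 0]) cylinder(h = 1634, r = 142); translate([142, 142, 0]) cylinder(h = 1634, r = 50); }


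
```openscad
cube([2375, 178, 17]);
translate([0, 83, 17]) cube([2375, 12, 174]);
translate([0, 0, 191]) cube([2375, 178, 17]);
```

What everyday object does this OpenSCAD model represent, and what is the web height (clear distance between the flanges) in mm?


An I-beam. The web height is 174 mm.

Two wide flanges with a thin centred web — an I-beam. Overall 208 mm minus two 17 mm flanges gives a web of 208 − 2·17 = 174 mm.


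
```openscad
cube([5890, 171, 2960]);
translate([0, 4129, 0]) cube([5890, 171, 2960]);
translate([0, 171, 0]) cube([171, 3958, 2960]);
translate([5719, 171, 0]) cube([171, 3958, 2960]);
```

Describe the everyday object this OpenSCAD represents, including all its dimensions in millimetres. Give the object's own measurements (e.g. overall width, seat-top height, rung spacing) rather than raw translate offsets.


The wall frame of a small rectangular building: four walls, each 2960 mm tall and 171 mm thick, enclosing a footprint 5890 mm (x) by 4300 mm (y) outside-to-outside, with no floor or roof. The front and back walls (the −y and +y sides) span the full width; the two side walls fit between them.


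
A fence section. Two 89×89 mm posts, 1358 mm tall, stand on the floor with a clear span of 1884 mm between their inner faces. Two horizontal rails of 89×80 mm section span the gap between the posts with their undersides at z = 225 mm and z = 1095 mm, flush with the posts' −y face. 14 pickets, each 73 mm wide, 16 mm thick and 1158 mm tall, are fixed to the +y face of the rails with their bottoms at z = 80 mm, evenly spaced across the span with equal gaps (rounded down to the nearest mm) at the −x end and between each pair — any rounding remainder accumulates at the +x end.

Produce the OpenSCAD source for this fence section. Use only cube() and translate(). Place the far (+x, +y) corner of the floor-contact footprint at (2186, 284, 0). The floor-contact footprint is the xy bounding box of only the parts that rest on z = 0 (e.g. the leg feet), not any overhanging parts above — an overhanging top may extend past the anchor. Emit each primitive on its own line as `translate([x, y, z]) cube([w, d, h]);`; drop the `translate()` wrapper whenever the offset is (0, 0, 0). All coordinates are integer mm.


translate([124, 195, 0]) cube([89, 89, 1358]);
translate([2097, 195, 0]) cube([89, 89, 1358]);
translate([213, 195, 225]) cube([1884, 89, 80]);
translate([213, 195, 1095]) cube([1884, 89, 80]);
translate([270, 284, 80]) cube([73, 16, 1158]);
translate([400, 284, 80]) cube([73, 16, 1158]);
translate([530, 284, 80]) cube([73, 16, 1158]);
translate([660, 284, 80]) cube([73, 16, 1158]);
translate([790, 284, 80]) cube([73, 16, 1158]);
translate([920, 284, 80]) cube([73, 16, 1158]);
translate([1050, 284, 80]) cube([73, 16, 1158]);
translate([1180, 284, 80]) cube([73, 16, 1158]);
translate([1310, 284, 80]) cube([73, 16, 1158]);
translate([1440, 284, 80]) cube([73, 16, 1158]);
translate([1570, 284, 80]) cube([73, 16, 1158]);
translate([1700, 284, 80]) cube([73, 16, 1158]);
translate([1830, 284, 80]) cube([73, 16, 1158]);
translate([1960, 284, 80]) cube([73, 16, 1158]);


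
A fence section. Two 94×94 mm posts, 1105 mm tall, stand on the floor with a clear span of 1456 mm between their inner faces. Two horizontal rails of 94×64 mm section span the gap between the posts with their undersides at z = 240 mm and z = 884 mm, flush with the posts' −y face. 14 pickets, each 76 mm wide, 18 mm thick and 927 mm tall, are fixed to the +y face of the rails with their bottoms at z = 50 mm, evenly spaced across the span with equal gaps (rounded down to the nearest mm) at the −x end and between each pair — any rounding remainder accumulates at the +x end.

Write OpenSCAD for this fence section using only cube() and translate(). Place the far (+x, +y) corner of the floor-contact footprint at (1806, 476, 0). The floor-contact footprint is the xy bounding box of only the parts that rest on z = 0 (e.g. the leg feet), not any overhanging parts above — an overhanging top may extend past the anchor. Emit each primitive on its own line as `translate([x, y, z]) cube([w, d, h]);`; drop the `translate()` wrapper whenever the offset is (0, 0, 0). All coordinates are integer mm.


translate([162, 382, 0]) cube([94, 94, 1105]);
translate([1712, 382, 0]) cube([94, 94, 1105]);
translate([256, 382, 240]) cube([1456, 94, 64]);
translate([256, 382, 884]) cube([1456, 94, 64]);
translate([282, 476, 50]) cube([76, 18, 927]);
translate([384, 476, 50]) cube([76, 18, 927]);
translate([486, 476, 50]) cube([76, 18, 927]);
translate([588, 476, 50]) cube([76, 18, 927]);
translate([690, 476, 50]) cube([76, 18, 927]);
translate([792, 476, 50]) cube([76, 18, 927]);
translate([894, 476, 50]) cube([76, 18, 927]);
translate([996, 476, 50]) cube([76, 18, 927]);
translate([1098, 476, 50]) cube([76, 18, 927]);
translate([1200, 476, 50]) cube([76, 18, 927]);
translate([1302, 476, 50]) cube([76, 18, 927]);
translate([1404, 476, 50]) cube([76, 18, 927]);
translate([1506, 476, 50]) cube([76, 18, 927]);
translate([1608, 476, 50]) cube([76, 18, 927]);


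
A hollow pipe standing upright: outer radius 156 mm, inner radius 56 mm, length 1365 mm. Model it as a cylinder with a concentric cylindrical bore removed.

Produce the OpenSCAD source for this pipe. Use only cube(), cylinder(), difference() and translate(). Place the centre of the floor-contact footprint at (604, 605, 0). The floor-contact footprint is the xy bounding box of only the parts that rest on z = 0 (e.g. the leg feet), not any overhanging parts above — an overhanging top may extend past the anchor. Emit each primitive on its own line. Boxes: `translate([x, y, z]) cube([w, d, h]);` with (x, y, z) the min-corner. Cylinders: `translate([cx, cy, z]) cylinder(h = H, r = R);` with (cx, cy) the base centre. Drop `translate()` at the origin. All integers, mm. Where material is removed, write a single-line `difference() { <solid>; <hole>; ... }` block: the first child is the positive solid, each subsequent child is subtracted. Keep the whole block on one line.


difference() { translate([604, 605, 0]) cylinder(h = 1365, r = 156); translate([604, 605, 0]) cylinder(h = 1365, r = 56); }


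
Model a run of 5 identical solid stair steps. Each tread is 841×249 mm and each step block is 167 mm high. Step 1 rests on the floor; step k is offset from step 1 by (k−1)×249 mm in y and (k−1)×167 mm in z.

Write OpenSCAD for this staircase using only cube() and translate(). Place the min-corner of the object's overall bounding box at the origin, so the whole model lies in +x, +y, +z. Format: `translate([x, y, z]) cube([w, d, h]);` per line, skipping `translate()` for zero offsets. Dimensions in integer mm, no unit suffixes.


cube([841, 249, 167]);
translate([0, 249, 167]) cube([841, 249, 167]);
translate([0, 498, 334]) cube([841, 249, 167]);
translate([0, 747, 501]) cube([841, 249, 167]);
translate([0, 996, 668]) cube([841, 249, 167]);


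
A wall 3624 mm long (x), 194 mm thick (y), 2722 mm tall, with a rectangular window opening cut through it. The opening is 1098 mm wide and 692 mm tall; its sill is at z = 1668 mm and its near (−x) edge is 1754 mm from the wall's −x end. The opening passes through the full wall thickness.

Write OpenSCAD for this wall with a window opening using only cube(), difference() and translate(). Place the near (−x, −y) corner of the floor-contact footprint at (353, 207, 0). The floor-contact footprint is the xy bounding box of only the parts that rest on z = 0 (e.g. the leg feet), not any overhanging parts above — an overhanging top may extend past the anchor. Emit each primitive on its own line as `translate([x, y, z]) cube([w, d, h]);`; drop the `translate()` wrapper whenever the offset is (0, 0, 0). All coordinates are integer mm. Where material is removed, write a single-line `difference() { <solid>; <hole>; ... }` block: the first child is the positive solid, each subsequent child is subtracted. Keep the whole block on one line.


difference() { translate([353, 207, 0]) cube([3624, 194, 2722]); translate([2107, 207, 1668]) cube([1098, 194, 692]); }


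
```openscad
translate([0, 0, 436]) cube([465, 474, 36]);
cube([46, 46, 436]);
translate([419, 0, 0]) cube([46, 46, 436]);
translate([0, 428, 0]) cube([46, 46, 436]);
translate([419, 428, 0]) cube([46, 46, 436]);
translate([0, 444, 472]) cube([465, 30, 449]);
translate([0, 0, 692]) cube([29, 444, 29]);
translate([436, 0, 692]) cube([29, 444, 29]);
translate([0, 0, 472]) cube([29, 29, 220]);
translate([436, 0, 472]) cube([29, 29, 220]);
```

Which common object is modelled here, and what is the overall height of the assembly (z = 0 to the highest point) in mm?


A chair. The overall height is 921 mm.

A slab on four corner posts with a tall panel at the back — a chair. The seat slab sits at z = 436 with thickness 36, and the 449 mm backrest starts at the seat top, so the overall height is 436 + 36 + 449 = 921 mm.


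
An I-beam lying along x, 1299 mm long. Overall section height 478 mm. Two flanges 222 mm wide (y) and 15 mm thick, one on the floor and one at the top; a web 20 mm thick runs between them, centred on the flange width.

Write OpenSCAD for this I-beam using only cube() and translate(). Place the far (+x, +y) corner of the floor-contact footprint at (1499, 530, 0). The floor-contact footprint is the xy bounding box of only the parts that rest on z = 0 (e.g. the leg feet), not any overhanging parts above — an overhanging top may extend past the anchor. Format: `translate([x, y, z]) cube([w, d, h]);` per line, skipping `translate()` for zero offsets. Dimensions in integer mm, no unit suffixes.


translate([200, 308, 0]) cube([1299, 222, 15]);
translate([200, 409, 15]) cube([1299, 20, 448]);
translate([200, 308, 463]) cube([1299, 222, 15]);


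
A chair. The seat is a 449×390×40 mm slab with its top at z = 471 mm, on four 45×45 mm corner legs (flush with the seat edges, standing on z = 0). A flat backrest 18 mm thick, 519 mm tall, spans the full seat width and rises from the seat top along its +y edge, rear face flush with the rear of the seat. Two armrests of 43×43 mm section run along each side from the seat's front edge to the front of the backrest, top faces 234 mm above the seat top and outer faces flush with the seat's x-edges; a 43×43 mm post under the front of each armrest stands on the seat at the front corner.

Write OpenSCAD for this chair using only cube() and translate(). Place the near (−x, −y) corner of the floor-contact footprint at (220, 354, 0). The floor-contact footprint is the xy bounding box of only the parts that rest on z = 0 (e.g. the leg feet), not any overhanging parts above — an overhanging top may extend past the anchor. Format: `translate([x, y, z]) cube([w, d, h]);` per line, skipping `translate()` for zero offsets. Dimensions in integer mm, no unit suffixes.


// leg_h = 471 - 40 = 431
// arm post h = 234 - 43 = 191
translate([220, 354, 431]) cube([449, 390, 40]);
translate([220, 354, 0]) cube([45, 45, 431]);
translate([624, 354, 0]) cube([45, 45, 431]);
translate([220, 699, 0]) cube([45, 45, 431]);
translate([624, 699, 0]) cube([45, 45, 431]);
translate([220, 726, 471]) cube([449, 18, 519]);
translate([220, 354, 662]) cube([43, 372, 43]);
translate([626, 354, 662]) cube([43, 372, 43]);
translate([220, 354, 471]) cube([43, 43, 191]);
translate([626, 354, 471]) cube([43, 43, 191]);


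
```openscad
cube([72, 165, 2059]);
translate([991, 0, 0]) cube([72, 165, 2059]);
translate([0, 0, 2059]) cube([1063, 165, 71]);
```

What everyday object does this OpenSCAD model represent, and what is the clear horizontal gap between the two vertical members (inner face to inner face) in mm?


A door frame. The clear opening width is 919 mm.

Two 2059 mm tall posts with a header on top — a door frame. The left jamb is 72 mm wide at x = 0; the right jamb starts at x = 991. The clear opening is 991 − 72 = 919 mm.


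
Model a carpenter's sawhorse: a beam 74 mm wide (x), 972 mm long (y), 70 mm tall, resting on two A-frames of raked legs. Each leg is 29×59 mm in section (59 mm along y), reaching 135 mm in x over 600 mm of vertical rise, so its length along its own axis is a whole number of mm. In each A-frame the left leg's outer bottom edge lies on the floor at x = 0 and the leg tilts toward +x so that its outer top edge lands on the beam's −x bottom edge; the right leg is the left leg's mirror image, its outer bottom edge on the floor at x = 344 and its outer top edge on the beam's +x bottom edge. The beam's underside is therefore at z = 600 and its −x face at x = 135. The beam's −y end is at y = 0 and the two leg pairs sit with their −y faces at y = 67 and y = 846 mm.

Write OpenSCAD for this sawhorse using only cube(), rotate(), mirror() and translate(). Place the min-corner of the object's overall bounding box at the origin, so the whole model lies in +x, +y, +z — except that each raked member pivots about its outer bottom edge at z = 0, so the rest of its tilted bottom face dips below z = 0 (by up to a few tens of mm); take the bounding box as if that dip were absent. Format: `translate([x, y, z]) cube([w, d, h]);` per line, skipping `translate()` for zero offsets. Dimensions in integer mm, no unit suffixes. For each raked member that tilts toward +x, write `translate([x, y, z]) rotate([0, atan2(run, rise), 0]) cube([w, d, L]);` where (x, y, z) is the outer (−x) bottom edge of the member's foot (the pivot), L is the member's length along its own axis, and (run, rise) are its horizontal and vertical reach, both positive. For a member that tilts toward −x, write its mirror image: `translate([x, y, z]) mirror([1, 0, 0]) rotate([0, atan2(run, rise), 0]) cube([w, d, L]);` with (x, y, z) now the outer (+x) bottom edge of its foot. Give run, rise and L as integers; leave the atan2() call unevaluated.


translate([135, 0, 600]) cube([74, 972, 70]);
translate([0, 67, 0]) rotate([0, atan2(135, 600), 0]) cube([29, 59, 615]);
translate([344, 67, 0]) mirror([1, 0, 0]) rotate([0, atan2(135, 600), 0]) cube([29, 59, 615]);
translate([0, 846, 0]) rotate([0, atan2(135, 600), 0]) cube([29, 59, 615]);
translate([344, 846, 0]) mirror([1, 0, 0]) rotate([0, atan2(135, 600), 0]) cube([29, 59, 615]);


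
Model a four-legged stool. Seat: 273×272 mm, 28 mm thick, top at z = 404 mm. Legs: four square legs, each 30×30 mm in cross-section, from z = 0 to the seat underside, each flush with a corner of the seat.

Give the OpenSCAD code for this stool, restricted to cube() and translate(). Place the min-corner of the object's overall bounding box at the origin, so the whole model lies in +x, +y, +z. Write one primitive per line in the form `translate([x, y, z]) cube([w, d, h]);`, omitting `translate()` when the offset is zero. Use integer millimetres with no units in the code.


// leg_h = 404 - 28 = 376
translate([0, 0, 376]) cube([273, 272, 28]);
cube([30, 30, 376]);
translate([243, 0, 0]) cube([30, 30, 376]);
translate([0, 242, 0]) cube([30, 30, 376]);
translate([243, 242, 0]) cube([30, 30, 376]);


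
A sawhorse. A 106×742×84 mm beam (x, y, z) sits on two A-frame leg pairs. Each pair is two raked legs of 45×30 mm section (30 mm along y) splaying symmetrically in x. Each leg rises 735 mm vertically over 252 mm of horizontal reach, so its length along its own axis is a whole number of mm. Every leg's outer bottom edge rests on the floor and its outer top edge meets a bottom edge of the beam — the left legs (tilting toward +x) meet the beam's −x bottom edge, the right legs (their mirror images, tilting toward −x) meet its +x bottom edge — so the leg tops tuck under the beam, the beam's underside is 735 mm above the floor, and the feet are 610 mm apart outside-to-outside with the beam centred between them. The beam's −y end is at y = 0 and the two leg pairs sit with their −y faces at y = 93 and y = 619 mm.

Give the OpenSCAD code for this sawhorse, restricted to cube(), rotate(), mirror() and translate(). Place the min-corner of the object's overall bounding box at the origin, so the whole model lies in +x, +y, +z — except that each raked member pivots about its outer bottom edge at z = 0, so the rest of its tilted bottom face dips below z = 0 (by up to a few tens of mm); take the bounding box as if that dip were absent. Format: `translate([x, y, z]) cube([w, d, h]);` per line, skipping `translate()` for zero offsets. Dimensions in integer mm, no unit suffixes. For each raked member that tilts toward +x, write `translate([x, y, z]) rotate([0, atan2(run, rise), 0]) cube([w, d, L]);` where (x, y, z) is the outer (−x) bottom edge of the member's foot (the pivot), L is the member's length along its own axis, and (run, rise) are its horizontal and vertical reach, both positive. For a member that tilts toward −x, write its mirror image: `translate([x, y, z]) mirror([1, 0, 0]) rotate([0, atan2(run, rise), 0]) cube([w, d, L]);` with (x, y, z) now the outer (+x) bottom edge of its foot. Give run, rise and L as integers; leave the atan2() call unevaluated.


// leg length = √(252² + 735²) = 777
// right-leg outer foot x = 2·252 + 106 = 610
// beam min-corner = (252, 0, 735)
translate([252, 0, 735]) cube([106, 742, 84]);
translate([0, 93, 0]) rotate([0, atan2(252, 735), 0]) cube([45, 30, 777]);
translate([610, 93, 0]) mirror([1, 0, 0]) rotate([0, atan2(252, 735), 0]) cube([45, 30, 777]);
translate([0, 619, 0]) rotate([0, atan2(252, 735), 0]) cube([45, 30, 777]);
translate([610, 619, 0]) mirror([1, 0, 0]) rotate([0, atan2(252, 735), 0]) cube([45, 30, 777]);


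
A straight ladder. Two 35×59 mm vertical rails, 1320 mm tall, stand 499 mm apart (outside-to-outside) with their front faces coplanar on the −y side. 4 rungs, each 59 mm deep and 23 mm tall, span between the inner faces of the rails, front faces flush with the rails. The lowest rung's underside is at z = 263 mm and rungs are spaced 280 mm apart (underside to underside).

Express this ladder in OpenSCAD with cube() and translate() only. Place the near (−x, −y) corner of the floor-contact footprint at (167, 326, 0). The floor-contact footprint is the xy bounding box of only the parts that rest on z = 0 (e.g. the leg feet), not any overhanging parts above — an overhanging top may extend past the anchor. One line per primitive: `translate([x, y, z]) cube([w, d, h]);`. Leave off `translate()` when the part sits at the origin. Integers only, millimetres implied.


// rung span = 499 - 2*35 = 429
// rung[k] z = 263 + k*280
translate([167, 326, 0]) cube([35, 59, 1320]);
translate([631, 326, 0]) cube([35, 59, 1320]);
translate([202, 326, 263]) cube([429, 59, 23]);
translate([202, 326, 543]) cube([429, 59, 23]);
translate([202, 326, 823]) cube([429, 59, 23]);
translate([202, 326, 1103]) cube([429, 59, 23]);


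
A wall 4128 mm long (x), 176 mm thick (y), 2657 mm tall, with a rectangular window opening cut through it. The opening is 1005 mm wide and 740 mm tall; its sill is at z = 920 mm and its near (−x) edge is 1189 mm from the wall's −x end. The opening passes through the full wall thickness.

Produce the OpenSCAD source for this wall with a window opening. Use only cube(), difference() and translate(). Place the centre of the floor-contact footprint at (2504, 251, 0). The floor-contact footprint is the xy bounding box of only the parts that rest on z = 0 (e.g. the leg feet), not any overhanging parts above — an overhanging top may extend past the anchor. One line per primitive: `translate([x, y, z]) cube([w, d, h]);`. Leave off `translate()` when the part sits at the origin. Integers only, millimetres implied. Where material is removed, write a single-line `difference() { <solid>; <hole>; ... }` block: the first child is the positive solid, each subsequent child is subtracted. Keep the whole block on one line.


difference() { translate([440, 163, 0]) cube([4128, 176, 2657]); translate([1629, 163, 920]) cube([1005, 176, 740]); }


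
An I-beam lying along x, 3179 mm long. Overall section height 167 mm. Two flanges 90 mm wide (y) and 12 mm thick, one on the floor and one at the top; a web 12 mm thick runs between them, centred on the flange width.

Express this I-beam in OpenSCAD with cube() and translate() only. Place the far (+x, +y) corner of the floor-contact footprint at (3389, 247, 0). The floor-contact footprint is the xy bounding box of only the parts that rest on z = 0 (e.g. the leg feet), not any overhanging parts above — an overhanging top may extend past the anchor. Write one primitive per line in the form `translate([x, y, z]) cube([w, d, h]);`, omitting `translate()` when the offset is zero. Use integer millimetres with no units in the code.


translate([210, 157, 0]) cube([3179, 90, 12]);
translate([210, 196, 12]) cube([3179, 12, 143]);
translate([210, 157, 155]) cube([3179, 90, 12]);


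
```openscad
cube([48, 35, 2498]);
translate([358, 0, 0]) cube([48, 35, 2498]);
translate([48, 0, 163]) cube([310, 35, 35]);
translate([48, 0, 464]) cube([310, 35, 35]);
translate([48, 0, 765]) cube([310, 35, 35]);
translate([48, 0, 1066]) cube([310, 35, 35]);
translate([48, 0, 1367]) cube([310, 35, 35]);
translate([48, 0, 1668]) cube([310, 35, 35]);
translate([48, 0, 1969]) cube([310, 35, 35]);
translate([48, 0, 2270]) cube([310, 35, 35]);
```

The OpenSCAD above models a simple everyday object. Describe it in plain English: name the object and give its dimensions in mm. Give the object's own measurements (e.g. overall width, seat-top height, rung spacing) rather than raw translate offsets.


A straight ladder. Two 48×35 mm vertical rails, 2498 mm tall, stand 406 mm apart (outside-to-outside) with their front faces coplanar on the −y side. 8 rungs, each 35 mm deep and 35 mm tall, span between the inner faces of the rails, front faces flush with the rails. The lowest rung's underside is at z = 163 mm and rungs are spaced 301 mm apart (underside to underside).


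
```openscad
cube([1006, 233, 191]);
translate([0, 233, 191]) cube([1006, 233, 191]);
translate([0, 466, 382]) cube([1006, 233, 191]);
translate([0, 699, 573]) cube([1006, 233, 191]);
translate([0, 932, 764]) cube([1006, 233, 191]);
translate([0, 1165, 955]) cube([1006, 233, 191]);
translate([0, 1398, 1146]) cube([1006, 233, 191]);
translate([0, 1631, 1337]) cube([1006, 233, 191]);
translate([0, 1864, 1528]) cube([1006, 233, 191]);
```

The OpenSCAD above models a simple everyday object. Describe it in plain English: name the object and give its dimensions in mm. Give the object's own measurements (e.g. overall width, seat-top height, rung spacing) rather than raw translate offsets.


A straight staircase of 9 solid steps. Each step is 1006 mm wide (x), 233 mm deep (y, the going) and 191 mm tall (the rise). The first step rests on the floor; each subsequent step sits one going further in +y and one rise higher in +z, directly behind and above the previous step with no overlap.


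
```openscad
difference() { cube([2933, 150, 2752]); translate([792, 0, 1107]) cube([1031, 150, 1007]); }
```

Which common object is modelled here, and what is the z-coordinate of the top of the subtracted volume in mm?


A wall with a window opening. The window head height is 2114 mm.

A wall with a rectangular opening subtracted — a window. Sill at z = 1107, opening 1007 mm tall, so the head is at 1107 + 1007 = 2114 mm.


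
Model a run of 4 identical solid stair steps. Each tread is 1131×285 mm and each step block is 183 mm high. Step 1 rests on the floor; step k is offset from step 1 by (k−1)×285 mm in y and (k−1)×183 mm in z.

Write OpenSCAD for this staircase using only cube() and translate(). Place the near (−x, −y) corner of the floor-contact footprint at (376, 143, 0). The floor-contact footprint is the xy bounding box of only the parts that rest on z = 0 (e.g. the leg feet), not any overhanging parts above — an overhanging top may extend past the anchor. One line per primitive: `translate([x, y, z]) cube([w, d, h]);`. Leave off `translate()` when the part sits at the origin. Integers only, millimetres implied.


translate([376, 143, 0]) cube([1131, 285, 183]);
translate([376, 428, 183]) cube([1131, 285, 183]);
translate([376, 713, 366]) cube([1131, 285, 183]);
translate([376, 998, 549]) cube([1131, 285, 183]);


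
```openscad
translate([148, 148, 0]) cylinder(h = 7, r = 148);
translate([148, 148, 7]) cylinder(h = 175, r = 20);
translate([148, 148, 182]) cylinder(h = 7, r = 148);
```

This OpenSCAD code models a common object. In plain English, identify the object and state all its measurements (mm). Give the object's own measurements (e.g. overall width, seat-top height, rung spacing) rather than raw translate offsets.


A spool: two coaxial disc flanges of radius 148 mm and thickness 7 mm, joined by a core cylinder of radius 20 mm and height 175 mm. The lower flange rests on z = 0 and the three cylinders share a vertical axis.


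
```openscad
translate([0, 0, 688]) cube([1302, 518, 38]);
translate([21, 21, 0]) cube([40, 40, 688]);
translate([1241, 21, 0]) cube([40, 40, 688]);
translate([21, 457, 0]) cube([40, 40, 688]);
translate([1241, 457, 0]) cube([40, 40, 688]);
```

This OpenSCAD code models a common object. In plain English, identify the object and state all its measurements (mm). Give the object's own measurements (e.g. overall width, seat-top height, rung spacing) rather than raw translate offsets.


A table: top 1302 mm (x) × 518 mm (y), 38 mm thick, upper face at z = 726 mm, on four 40×40 mm square legs, each inset 21 mm from the nearest pair of top edges from z = 0 to the bottom of the top.


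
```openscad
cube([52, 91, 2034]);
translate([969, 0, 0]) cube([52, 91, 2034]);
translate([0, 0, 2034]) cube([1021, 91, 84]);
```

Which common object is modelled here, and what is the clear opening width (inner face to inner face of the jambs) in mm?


A door frame. The clear opening width is 917 mm.

Two 2034 mm tall posts with a header on top — a door frame. The left jamb is 52 mm wide at x = 0; the right jamb starts at x = 969. The clear opening is 969 − 52 = 917 mm.


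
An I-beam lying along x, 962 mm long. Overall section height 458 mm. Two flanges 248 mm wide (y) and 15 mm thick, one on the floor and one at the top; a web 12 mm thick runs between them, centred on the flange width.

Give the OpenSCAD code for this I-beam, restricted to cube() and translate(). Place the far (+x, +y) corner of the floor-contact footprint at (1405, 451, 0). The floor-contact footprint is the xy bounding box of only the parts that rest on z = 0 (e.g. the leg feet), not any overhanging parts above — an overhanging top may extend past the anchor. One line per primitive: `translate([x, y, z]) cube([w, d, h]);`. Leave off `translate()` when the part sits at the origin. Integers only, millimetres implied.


translate([443, 203, 0]) cube([962, 248, 15]);
translate([443, 321, 15]) cube([962, 12, 428]);
translate([443, 203, 443]) cube([962, 248, 15]);


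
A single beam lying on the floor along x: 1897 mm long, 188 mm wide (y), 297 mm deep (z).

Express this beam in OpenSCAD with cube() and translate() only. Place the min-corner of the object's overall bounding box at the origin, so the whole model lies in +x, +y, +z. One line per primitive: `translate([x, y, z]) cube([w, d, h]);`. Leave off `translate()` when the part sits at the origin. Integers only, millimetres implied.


cube([1897, 188, 297]);


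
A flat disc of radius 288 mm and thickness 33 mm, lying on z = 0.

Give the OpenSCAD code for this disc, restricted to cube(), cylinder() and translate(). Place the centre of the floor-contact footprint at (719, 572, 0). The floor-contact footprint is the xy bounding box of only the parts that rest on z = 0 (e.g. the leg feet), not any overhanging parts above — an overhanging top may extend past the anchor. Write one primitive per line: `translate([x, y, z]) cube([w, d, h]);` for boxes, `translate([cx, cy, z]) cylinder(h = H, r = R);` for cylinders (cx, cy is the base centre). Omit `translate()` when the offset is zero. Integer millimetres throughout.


translate([719, 572, 0]) cylinder(h = 33, r = 288);


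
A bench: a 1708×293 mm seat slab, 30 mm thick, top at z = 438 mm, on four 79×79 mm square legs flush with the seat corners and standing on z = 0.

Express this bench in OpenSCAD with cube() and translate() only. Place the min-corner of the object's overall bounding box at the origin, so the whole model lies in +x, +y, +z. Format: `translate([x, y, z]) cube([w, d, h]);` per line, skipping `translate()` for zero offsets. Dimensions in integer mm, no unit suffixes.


translate([0, 0, 408]) cube([1708, 293, 30]);
cube([79, 79, 408]);
translate([0, 214, 0]) cube([79, 79, 408]);
translate([1629, 0, 0]) cube([79, 79, 408]);
translate([1629, 214, 0]) cube([79, 79, 408]);


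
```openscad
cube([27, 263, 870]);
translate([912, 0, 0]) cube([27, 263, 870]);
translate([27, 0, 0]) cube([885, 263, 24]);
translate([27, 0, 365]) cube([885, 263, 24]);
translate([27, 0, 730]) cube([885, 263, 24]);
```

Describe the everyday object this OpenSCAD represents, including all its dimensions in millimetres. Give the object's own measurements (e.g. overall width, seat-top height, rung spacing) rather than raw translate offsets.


An open bookshelf. Two side panels, each 27 mm thick, 263 mm deep and 870 mm tall, stand 939 mm apart (outside-to-outside). Between them sit 3 shelves, each 24 mm thick and 263 mm deep, spanning the full gap between the sides. The bottom shelf rests on the floor (its underside at z = 0) and the clear gap between one shelf's top and the next shelf's underside is 341 mm.


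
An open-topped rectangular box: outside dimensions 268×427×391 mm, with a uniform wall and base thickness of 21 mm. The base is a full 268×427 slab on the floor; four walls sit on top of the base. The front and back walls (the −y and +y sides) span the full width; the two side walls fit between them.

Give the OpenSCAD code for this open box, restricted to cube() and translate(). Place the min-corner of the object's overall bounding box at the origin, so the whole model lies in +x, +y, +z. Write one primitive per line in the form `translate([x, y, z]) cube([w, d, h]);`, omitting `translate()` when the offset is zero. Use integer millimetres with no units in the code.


cube([268, 427, 21]);
translate([0, 0, 21]) cube([268, 21, 370]);
translate([0, 406, 21]) cube([268, 21, 370]);
translate([0, 21, 21]) cube([21, 385, 370]);
translate([247, 21, 21]) cube([21, 385, 370]);


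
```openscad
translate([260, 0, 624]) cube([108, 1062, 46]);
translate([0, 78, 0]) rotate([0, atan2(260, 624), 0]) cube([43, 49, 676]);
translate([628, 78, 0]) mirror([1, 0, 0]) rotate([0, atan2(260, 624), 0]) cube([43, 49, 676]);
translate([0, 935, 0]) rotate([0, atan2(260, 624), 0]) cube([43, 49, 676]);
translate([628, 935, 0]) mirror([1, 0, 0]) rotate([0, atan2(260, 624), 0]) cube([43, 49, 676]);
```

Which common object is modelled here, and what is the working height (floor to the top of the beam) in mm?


A sawhorse. The overall height is 670 mm.

A beam across two mirrored pairs of raked legs — a sawhorse. The beam's underside is at z = 624 (matching the legs' vertical rise in atan2(260, 624)) and the beam is 46 mm tall, so its top is at 624 + 46 = 670 mm. The raked legs top out at the beam's underside, so that is the highest point.


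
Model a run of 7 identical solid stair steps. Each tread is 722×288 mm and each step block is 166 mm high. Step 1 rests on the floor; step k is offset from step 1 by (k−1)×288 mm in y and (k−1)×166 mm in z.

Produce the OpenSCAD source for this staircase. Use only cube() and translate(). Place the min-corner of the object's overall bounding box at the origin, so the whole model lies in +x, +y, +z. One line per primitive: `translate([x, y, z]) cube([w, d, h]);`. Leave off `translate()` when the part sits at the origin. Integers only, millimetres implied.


cube([722, 288, 166]);
translate([0, 288, 166]) cube([722, 288, 166]);
translate([0, 576, 332]) cube([722, 288, 166]);
translate([0, 864, 498]) cube([722, 288, 166]);
translate([0, 1152, 664]) cube([722, 288, 166]);
translate([0, 1440, 830]) cube([722, 288, 166]);
translate([0, 1728, 996]) cube([722, 288, 166]);


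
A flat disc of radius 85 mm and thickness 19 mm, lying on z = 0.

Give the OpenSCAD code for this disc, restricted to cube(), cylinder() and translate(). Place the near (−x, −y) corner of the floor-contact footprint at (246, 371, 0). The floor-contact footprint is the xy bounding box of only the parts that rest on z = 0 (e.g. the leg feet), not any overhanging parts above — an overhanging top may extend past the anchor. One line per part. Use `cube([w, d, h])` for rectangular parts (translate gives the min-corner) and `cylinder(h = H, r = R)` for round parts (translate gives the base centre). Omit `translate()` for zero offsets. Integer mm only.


translate([331, 456, 0]) cylinder(h = 19, r = 85);


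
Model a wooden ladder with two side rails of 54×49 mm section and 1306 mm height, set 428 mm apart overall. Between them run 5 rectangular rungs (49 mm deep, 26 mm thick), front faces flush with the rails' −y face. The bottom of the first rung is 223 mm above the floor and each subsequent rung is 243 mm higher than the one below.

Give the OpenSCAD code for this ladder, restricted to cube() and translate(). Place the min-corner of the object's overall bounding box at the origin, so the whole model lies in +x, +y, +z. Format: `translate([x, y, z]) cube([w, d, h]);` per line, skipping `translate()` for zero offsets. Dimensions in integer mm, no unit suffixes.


cube([54, 49, 1306]);
translate([374, 0, 0]) cube([54, 49, 1306]);
translate([54, 0, 223]) cube([320, 49, 26]);
translate([54, 0, 466]) cube([320, 49, 26]);
translate([54, 0, 709]) cube([320, 49, 26]);
translate([54, 0, 952]) cube([320, 49, 26]);
translate([54, 0, 1195]) cube([320, 49, 26]);


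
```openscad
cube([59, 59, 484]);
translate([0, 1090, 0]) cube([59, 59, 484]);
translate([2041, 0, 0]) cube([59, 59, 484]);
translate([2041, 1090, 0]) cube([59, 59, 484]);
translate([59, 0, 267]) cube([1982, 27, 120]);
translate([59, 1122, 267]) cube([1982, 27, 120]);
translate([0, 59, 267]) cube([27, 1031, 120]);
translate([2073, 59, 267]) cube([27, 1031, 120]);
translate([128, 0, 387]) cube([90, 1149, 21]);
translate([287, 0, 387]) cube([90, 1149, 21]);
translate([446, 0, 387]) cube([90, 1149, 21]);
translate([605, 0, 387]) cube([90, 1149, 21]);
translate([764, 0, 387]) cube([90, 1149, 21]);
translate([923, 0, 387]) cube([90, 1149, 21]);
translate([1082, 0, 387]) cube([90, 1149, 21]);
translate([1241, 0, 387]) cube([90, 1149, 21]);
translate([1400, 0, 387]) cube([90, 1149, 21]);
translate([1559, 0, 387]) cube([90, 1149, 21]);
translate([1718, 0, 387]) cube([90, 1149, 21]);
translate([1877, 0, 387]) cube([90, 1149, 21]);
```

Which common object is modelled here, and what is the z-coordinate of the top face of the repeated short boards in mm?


A bed frame. The slat-top height is 408 mm.

Four posts, four rails, and a row of slats — a bed frame. Slats sit on the rails at z = 267 + 120 = 387; with slat thickness 21, the top is 408 mm.
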